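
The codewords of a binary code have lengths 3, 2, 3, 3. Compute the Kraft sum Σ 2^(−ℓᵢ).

With common denominator 2^3 = 8: Σ 2^(−ℓᵢ) = 1/8 + 2/8 + 1/8 + 1/8 = 5/8 = 0.625.

0.625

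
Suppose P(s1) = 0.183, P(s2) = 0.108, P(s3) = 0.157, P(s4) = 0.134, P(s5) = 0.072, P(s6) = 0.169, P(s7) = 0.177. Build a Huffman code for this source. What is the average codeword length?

Repeatedly combine the two least-probable nodes; the expected code length is the sum of the merged weights.
merge 9/125 + 27/250 → 9/50
merge 67/500 + 157/1000 → 291/1000
merge 169/1000 + 177/1000 → 173/500
merge 9/50 + 183/1000 → 363/1000
merge 291/1000 + 173/500 → 637/1000
merge 363/1000 + 637/1000 → 1
L = 9/50 + 291/1000 + 173/500 + 363/1000 + 637/1000 + 1 = 2817/1000 = 2.817 bits/symbol.

2.817 bits/symbol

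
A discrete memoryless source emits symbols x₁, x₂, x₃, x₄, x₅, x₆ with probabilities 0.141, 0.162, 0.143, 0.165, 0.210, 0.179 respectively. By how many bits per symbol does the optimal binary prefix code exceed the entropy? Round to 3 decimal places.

Entropy H = −Σ p log₂ p ≈ 2.5712 bits.
Huffman merges: 141/1000+143/1000→71/250; 81/500+33/200→327/1000; 179/1000+21/100→389/1000; 71/250+327/1000→611/1000; 389/1000+611/1000→1. L = 2611/1000 ≈ 2.6110.
L − H = 2.6110 − 2.5712 = 0.040 bits.

0.040 bits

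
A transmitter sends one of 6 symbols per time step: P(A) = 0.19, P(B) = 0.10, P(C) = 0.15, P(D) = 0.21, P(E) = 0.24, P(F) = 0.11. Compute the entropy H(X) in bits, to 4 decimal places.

2.5152 bits

H = −Σ pᵢ log₂ pᵢ.
−0.19·log₂(0.19) = 0.4552
−0.10·log₂(0.10) = 0.3322
−0.15·log₂(0.15) = 0.4105
−0.21·log₂(0.21) = 0.4728
−0.24·log₂(0.24) = 0.4941
−0.11·log₂(0.11) = 0.3503
Sum ≈ 2.5152 → 2.5152 bits.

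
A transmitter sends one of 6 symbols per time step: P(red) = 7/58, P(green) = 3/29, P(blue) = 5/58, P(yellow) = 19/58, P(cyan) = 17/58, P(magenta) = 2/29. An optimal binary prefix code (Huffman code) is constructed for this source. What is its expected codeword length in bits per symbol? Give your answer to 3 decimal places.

2.379 bits/symbol

Repeatedly combine the two least-probable nodes; the expected code length is the sum of the merged weights.
merge 2/29 + 5/58 → 9/58
merge 3/29 + 7/58 → 13/58
merge 9/58 + 13/58 → 11/29
merge 17/58 + 19/58 → 18/29
merge 11/29 + 18/29 → 1
L = 9/58 + 13/58 + 11/29 + 18/29 + 1 = 69/29 ≈ 2.379 bits/symbol.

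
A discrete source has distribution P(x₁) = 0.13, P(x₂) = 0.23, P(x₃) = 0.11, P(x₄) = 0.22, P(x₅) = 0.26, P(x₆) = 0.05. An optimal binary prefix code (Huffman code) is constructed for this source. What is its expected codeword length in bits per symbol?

Repeatedly combine the two least-probable nodes; the expected code length is the sum of the merged weights.
merge 1/20 + 11/100 → 4/25
merge 13/100 + 4/25 → 29/100
merge 11/50 + 23/100 → 9/20
merge 13/50 + 29/100 → 11/20
merge 9/20 + 11/20 → 1
L = 4/25 + 29/100 + 9/20 + 11/20 + 1 = 49/20 = 2.45 bits/symbol.

2.45 bits/symbol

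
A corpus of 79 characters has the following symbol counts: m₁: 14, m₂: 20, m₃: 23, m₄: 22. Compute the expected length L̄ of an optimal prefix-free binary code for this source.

2 bits/symbol

Probabilities are the counts divided by 79.
Repeatedly combine the two least-probable nodes; the expected code length is the sum of the merged weights.
merge 14/79 + 20/79 → 34/79
merge 22/79 + 23/79 → 45/79
merge 34/79 + 45/79 → 1
L = 34/79 + 45/79 + 1 = 2 bits/symbol.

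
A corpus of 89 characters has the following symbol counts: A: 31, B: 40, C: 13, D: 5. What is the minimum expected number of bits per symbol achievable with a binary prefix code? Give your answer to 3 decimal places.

1.753 bits/symbol

Probabilities are the counts divided by 89.
Repeatedly combine the two least-probable nodes; the expected code length is the sum of the merged weights.
merge 5/89 + 13/89 → 18/89
merge 18/89 + 31/89 → 49/89
merge 40/89 + 49/89 → 1
L = 18/89 + 49/89 + 1 = 156/89 ≈ 1.753 bits/symbol.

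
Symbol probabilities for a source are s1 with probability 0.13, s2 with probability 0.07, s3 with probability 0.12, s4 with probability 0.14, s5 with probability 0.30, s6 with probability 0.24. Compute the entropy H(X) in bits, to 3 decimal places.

2.431 bits

H = −Σ pᵢ log₂ pᵢ.
−0.13·log₂(0.13) = 0.3826
−0.07·log₂(0.07) = 0.2686
−0.12·log₂(0.12) = 0.3671
−0.14·log₂(0.14) = 0.3971
−0.30·log₂(0.30) = 0.5211
−0.24·log₂(0.24) = 0.4941
Sum ≈ 2.4306 → 2.431 bits.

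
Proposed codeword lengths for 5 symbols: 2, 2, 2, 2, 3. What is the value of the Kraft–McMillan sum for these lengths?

1.125

With common denominator 2^3 = 8: Σ 2^(−ℓᵢ) = 2/8 + 2/8 + 2/8 + 2/8 + 1/8 = 9/8 = 1.125.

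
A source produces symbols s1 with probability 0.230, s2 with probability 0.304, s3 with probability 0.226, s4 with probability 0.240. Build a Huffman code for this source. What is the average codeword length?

2 bits/symbol

Repeatedly combine the two least-probable nodes; the expected code length is the sum of the merged weights.
merge 113/500 + 23/100 → 57/125
merge 6/25 + 38/125 → 68/125
merge 57/125 + 68/125 → 1
L = 57/125 + 68/125 + 1 = 2 bits/symbol.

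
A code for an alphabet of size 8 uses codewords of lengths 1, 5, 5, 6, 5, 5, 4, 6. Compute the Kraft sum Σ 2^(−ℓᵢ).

0.71875

With common denominator 2^6 = 64: Σ 2^(−ℓᵢ) = 32/64 + 2/64 + 2/64 + 1/64 + 2/64 + 2/64 + 4/64 + 1/64 = 46/64 = 0.71875.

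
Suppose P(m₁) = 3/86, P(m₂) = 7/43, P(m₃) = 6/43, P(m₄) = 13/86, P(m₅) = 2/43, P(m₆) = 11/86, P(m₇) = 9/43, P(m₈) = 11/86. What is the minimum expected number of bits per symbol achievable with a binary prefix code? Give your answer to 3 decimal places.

2.872 bits/symbol

Repeatedly combine the two least-probable nodes; the expected code length is the sum of the merged weights.
merge 3/86 + 2/43 → 7/86
merge 7/86 + 11/86 → 9/43
merge 11/86 + 6/43 → 23/86
merge 13/86 + 7/43 → 27/86
merge 9/43 + 9/43 → 18/43
merge 23/86 + 27/86 → 25/43
merge 18/43 + 25/43 → 1
L = 7/86 + 9/43 + 23/86 + 27/86 + 18/43 + 25/43 + 1 = 247/86 ≈ 2.872 bits/symbol.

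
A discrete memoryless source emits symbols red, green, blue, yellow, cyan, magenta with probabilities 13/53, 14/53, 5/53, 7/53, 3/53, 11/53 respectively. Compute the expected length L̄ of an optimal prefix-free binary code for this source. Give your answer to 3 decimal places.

2.434 bits/symbol

Repeatedly combine the two least-probable nodes; the expected code length is the sum of the merged weights.
merge 3/53 + 5/53 → 8/53
merge 7/53 + 8/53 → 15/53
merge 11/53 + 13/53 → 24/53
merge 14/53 + 15/53 → 29/53
merge 24/53 + 29/53 → 1
L = 8/53 + 15/53 + 24/53 + 29/53 + 1 = 129/53 ≈ 2.434 bits/symbol.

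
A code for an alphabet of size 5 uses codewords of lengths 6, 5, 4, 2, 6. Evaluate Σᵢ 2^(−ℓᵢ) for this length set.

0.375

With common denominator 2^6 = 64: Σ 2^(−ℓᵢ) = 1/64 + 2/64 + 4/64 + 16/64 + 1/64 = 24/64 = 0.375.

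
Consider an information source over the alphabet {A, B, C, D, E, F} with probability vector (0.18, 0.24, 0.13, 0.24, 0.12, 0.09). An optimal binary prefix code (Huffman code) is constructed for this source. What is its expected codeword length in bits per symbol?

2.52 bits/symbol

Repeatedly combine the two least-probable nodes; the expected code length is the sum of the merged weights.
merge 9/100 + 3/25 → 21/100
merge 13/100 + 9/50 → 31/100
merge 21/100 + 6/25 → 9/20
merge 6/25 + 31/100 → 11/20
merge 9/20 + 11/20 → 1
L = 21/100 + 31/100 + 9/20 + 11/20 + 1 = 63/25 = 2.52 bits/symbol.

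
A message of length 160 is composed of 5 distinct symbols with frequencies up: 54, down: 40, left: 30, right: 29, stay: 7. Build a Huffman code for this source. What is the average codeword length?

Probabilities are the counts divided by 160.
Repeatedly combine the two least-probable nodes; the expected code length is the sum of the merged weights.
merge 7/160 + 29/160 → 9/40
merge 3/16 + 9/40 → 33/80
merge 1/4 + 27/80 → 47/80
merge 33/80 + 47/80 → 1
L = 9/40 + 33/80 + 47/80 + 1 = 89/40 = 2.225 bits/symbol.

2.225 bits/symbol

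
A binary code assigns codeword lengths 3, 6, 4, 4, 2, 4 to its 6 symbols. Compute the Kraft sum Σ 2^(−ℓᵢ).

0.578125

With common denominator 2^6 = 64: Σ 2^(−ℓᵢ) = 8/64 + 1/64 + 4/64 + 4/64 + 16/64 + 4/64 = 37/64 = 0.578125.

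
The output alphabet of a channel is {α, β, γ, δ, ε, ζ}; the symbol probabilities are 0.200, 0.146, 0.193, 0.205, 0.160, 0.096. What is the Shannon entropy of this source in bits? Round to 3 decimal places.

2.544 bits

H = −Σ pᵢ log₂ pᵢ.
−0.200·log₂(0.200) = 0.4644
−0.146·log₂(0.146) = 0.4053
−0.193·log₂(0.193) = 0.4581
−0.205·log₂(0.205) = 0.4687
−0.160·log₂(0.160) = 0.4230
−0.096·log₂(0.096) = 0.3246
Sum ≈ 2.5440 → 2.544 bits.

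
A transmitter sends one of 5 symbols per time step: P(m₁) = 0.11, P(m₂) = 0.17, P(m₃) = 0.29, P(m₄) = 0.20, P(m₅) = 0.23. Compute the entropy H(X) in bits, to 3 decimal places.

H = −Σ pᵢ log₂ pᵢ.
−0.11·log₂(0.11) = 0.3503
−0.17·log₂(0.17) = 0.4346
−0.29·log₂(0.29) = 0.5179
−0.20·log₂(0.20) = 0.4644
−0.23·log₂(0.23) = 0.4877
Sum ≈ 2.2548 → 2.255 bits.

2.255 bits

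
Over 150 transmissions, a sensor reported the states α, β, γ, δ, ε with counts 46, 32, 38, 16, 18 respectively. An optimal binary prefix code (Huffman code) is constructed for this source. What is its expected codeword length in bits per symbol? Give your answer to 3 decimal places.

Probabilities are the counts divided by 150.
Repeatedly combine the two least-probable nodes; the expected code length is the sum of the merged weights.
merge 8/75 + 3/25 → 17/75
merge 16/75 + 17/75 → 11/25
merge 19/75 + 23/75 → 14/25
merge 11/25 + 14/25 → 1
L = 17/75 + 11/25 + 14/25 + 1 = 167/75 ≈ 2.227 bits/symbol.

2.227 bits/symbol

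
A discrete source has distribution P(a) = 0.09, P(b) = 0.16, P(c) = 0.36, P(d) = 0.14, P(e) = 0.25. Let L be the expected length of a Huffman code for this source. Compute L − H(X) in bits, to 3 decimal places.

0.067 bits

Entropy H = −Σ p log₂ p ≈ 2.1634 bits.
Huffman merges: 9/100+7/50→23/100; 4/25+23/100→39/100; 1/4+9/25→61/100; 39/100+61/100→1. L = 223/100 ≈ 2.2300.
L − H = 2.2300 − 2.1634 = 0.067 bits.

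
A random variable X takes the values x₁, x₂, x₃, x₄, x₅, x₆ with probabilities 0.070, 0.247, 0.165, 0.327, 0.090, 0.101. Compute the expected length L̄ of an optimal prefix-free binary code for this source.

2.421 bits/symbol

Repeatedly combine the two least-probable nodes; the expected code length is the sum of the merged weights.
merge 7/100 + 9/100 → 4/25
merge 101/1000 + 4/25 → 261/1000
merge 33/200 + 247/1000 → 103/250
merge 261/1000 + 327/1000 → 147/250
merge 103/250 + 147/250 → 1
L = 4/25 + 261/1000 + 103/250 + 147/250 + 1 = 2421/1000 = 2.421 bits/symbol.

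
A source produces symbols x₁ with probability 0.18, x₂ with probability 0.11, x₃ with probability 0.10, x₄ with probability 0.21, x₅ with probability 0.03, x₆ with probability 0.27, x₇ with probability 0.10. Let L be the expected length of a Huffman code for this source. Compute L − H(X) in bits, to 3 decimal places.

Entropy H = −Σ p log₂ p ≈ 2.5946 bits.
Huffman merges: 3/100+1/10→13/100; 1/10+11/100→21/100; 13/100+9/50→31/100; 21/100+21/100→21/50; 27/100+31/100→29/50; 21/50+29/50→1. L = 53/20 ≈ 2.6500.
L − H = 2.6500 − 2.5946 = 0.055 bits.

0.055 bits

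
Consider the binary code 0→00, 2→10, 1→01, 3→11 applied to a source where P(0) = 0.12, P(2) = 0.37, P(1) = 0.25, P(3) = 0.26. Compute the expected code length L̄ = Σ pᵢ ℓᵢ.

L̄ = Σ pᵢ·ℓᵢ = 0.12·2 + 0.37·2 + 0.25·2 + 0.26·2 = 2 bits/symbol.

2 bits/symbol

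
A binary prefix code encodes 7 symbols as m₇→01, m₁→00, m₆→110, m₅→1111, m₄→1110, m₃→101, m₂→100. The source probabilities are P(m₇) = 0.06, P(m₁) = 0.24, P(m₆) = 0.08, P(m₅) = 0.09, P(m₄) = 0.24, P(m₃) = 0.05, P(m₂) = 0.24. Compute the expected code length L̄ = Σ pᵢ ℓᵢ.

L̄ = Σ pᵢ·ℓᵢ = 0.06·2 + 0.24·2 + 0.08·3 + 0.09·4 + 0.24·4 + 0.05·3 + 0.24·3 = 3.03 bits/symbol.

3.03 bits/symbol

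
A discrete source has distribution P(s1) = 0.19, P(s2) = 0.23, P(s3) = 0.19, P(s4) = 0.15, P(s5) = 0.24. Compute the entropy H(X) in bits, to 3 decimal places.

H = −Σ pᵢ log₂ pᵢ.
−0.19·log₂(0.19) = 0.4552
−0.23·log₂(0.23) = 0.4877
−0.19·log₂(0.19) = 0.4552
−0.15·log₂(0.15) = 0.4105
−0.24·log₂(0.24) = 0.4941
Sum ≈ 2.3028 → 2.303 bits.

2.303 bits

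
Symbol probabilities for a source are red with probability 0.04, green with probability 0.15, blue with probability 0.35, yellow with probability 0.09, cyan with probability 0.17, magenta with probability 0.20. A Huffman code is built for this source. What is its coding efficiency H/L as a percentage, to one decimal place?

97.0%

Entropy H = −Σ p log₂ p ≈ 2.3380 bits.
Huffman merges: 1/25+9/100→13/100; 13/100+3/20→7/25; 17/100+1/5→37/100; 7/25+7/20→63/100; 37/100+63/100→1. L = 241/100 ≈ 2.4100.
Efficiency = H/L = 2.3380/2.4100 = 97.0%.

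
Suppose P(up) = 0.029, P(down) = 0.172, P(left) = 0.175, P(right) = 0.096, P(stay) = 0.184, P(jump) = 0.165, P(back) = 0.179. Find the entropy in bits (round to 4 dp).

2.6721 bits

H = −Σ pᵢ log₂ pᵢ.
−0.029·log₂(0.029) = 0.1481
−0.172·log₂(0.172) = 0.4368
−0.175·log₂(0.175) = 0.4401
−0.096·log₂(0.096) = 0.3246
−0.184·log₂(0.184) = 0.4494
−0.165·log₂(0.165) = 0.4289
−0.179·log₂(0.179) = 0.4443
Sum ≈ 2.6721 → 2.6721 bits.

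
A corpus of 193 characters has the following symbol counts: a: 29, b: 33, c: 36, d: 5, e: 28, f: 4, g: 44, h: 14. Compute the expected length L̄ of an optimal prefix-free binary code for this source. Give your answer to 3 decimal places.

2.751 bits/symbol

Probabilities are the counts divided by 193.
Repeatedly combine the two least-probable nodes; the expected code length is the sum of the merged weights.
merge 4/193 + 5/193 → 9/193
merge 9/193 + 14/193 → 23/193
merge 23/193 + 28/193 → 51/193
merge 29/193 + 33/193 → 62/193
merge 36/193 + 44/193 → 80/193
merge 51/193 + 62/193 → 113/193
merge 80/193 + 113/193 → 1
L = 9/193 + 23/193 + 51/193 + 62/193 + 80/193 + 113/193 + 1 = 531/193 ≈ 2.751 bits/symbol.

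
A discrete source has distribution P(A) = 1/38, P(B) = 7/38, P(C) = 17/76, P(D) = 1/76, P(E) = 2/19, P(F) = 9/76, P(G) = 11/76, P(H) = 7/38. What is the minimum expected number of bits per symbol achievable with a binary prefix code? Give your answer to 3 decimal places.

Repeatedly combine the two least-probable nodes; the expected code length is the sum of the merged weights.
merge 1/76 + 1/38 → 3/76
merge 3/76 + 2/19 → 11/76
merge 9/76 + 11/76 → 5/19
merge 11/76 + 7/38 → 25/76
merge 7/38 + 17/76 → 31/76
merge 5/19 + 25/76 → 45/76
merge 31/76 + 45/76 → 1
L = 3/76 + 11/76 + 5/19 + 25/76 + 31/76 + 45/76 + 1 = 211/76 ≈ 2.776 bits/symbol.

2.776 bits/symbol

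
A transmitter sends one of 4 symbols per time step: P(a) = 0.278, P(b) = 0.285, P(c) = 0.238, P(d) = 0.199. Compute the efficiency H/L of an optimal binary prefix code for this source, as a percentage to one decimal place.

99.3%

Entropy H = −Σ p log₂ p ≈ 1.9859 bits.
Huffman merges: 199/1000+119/500→437/1000; 139/500+57/200→563/1000; 437/1000+563/1000→1. L = 2 ≈ 2.0000.
Efficiency = H/L = 1.9859/2.0000 = 99.3%.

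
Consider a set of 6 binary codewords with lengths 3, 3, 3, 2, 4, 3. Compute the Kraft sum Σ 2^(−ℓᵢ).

0.8125

With common denominator 2^4 = 16: Σ 2^(−ℓᵢ) = 2/16 + 2/16 + 2/16 + 4/16 + 1/16 + 2/16 = 13/16 = 0.8125.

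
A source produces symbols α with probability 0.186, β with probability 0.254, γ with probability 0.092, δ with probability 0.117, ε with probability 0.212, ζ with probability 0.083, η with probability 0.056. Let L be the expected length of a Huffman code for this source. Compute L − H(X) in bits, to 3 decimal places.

0.035 bits

Entropy H = −Σ p log₂ p ≈ 2.6377 bits.
Huffman merges: 7/125+83/1000→139/1000; 23/250+117/1000→209/1000; 139/1000+93/500→13/40; 209/1000+53/250→421/1000; 127/500+13/40→579/1000; 421/1000+579/1000→1. L = 2673/1000 ≈ 2.6730.
L − H = 2.6730 − 2.6377 = 0.035 bits.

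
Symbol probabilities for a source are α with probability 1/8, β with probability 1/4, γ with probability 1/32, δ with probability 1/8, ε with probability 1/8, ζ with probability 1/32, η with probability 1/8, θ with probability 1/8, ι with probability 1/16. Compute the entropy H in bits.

Each probability is a power of 1/2, so log₂(1/p) is an integer.
H = Σ p·log₂(1/p) = 1/8·3 + 1/4·2 + 1/32·5 + 1/8·3 + 1/8·3 + 1/32·5 + 1/8·3 + 1/8·3 + 1/16·4 = 2.9375 bits.

2.9375 bits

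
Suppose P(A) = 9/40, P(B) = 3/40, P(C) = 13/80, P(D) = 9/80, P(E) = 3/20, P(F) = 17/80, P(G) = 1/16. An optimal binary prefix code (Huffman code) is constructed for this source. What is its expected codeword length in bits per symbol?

2.7 bits/symbol

Repeatedly combine the two least-probable nodes; the expected code length is the sum of the merged weights.
merge 1/16 + 3/40 → 11/80
merge 9/80 + 11/80 → 1/4
merge 3/20 + 13/80 → 5/16
merge 17/80 + 9/40 → 7/16
merge 1/4 + 5/16 → 9/16
merge 7/16 + 9/16 → 1
L = 11/80 + 1/4 + 5/16 + 7/16 + 9/16 + 1 = 27/10 = 2.7 bits/symbol.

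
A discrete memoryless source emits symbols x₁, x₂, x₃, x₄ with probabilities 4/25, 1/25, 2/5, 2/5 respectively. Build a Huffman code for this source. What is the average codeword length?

Repeatedly combine the two least-probable nodes; the expected code length is the sum of the merged weights.
merge 1/25 + 4/25 → 1/5
merge 1/5 + 2/5 → 3/5
merge 2/5 + 3/5 → 1
L = 1/5 + 3/5 + 1 = 9/5 = 1.8 bits/symbol.

1.8 bits/symbol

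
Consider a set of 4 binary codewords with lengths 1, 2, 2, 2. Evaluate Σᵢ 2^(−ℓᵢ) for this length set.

With common denominator 2^2 = 4: Σ 2^(−ℓᵢ) = 2/4 + 1/4 + 1/4 + 1/4 = 5/4 = 1.25.

1.25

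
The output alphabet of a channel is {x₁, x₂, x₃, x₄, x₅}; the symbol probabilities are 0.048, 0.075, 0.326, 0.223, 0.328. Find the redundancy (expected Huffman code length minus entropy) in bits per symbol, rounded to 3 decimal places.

0.095 bits

Entropy H = −Σ p log₂ p ≈ 2.0280 bits.
Huffman merges: 6/125+3/40→123/1000; 123/1000+223/1000→173/500; 163/500+41/125→327/500; 173/500+327/500→1. L = 2123/1000 ≈ 2.1230.
L − H = 2.1230 − 2.0280 = 0.095 bits.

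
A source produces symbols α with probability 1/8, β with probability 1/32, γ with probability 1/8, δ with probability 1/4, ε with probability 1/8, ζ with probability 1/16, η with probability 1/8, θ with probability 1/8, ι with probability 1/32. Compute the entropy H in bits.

2.9375 bits

Each probability is a power of 1/2, so log₂(1/p) is an integer.
H = Σ p·log₂(1/p) = 1/8·3 + 1/32·5 + 1/8·3 + 1/4·2 + 1/8·3 + 1/16·4 + 1/8·3 + 1/8·3 + 1/32·5 = 2.9375 bits.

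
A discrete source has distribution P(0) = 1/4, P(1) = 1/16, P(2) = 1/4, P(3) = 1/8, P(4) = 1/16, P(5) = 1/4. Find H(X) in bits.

2.375 bits

Each probability is a power of 1/2, so log₂(1/p) is an integer.
H = Σ p·log₂(1/p) = 1/4·2 + 1/16·4 + 1/4·2 + 1/8·3 + 1/16·4 + 1/4·2 = 2.375 bits.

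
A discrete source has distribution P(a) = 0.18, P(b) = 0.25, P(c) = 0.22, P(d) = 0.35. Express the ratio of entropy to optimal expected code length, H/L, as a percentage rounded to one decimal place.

97.8%

Entropy H = −Σ p log₂ p ≈ 1.9560 bits.
Huffman merges: 9/50+11/50→2/5; 1/4+7/20→3/5; 2/5+3/5→1. L = 2 ≈ 2.0000.
Efficiency = H/L = 1.9560/2.0000 = 97.8%.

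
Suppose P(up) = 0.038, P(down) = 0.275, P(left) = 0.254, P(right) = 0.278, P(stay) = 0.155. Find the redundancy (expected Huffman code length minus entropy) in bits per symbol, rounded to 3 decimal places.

0.069 bits

Entropy H = −Σ p log₂ p ≈ 2.1240 bits.
Huffman merges: 19/500+31/200→193/1000; 193/1000+127/500→447/1000; 11/40+139/500→553/1000; 447/1000+553/1000→1. L = 2193/1000 ≈ 2.1930.
L − H = 2.1930 − 2.1240 = 0.069 bits.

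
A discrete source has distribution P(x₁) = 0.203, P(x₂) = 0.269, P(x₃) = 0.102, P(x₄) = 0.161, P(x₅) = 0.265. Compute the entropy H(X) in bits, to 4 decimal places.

2.2444 bits

H = −Σ pᵢ log₂ pᵢ.
−0.203·log₂(0.203) = 0.4670
−0.269·log₂(0.269) = 0.5096
−0.102·log₂(0.102) = 0.3359
−0.161·log₂(0.161) = 0.4242
−0.265·log₂(0.265) = 0.5077
Sum ≈ 2.2444 → 2.2444 bits.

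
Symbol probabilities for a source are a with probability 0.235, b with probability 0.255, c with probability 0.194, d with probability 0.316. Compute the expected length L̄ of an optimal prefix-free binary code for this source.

Repeatedly combine the two least-probable nodes; the expected code length is the sum of the merged weights.
merge 97/500 + 47/200 → 429/1000
merge 51/200 + 79/250 → 571/1000
merge 429/1000 + 571/1000 → 1
L = 429/1000 + 571/1000 + 1 = 2 bits/symbol.

2 bits/symbol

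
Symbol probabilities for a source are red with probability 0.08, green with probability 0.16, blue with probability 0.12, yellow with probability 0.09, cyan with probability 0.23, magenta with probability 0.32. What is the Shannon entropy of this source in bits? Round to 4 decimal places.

2.4079 bits

H = −Σ pᵢ log₂ pᵢ.
−0.08·log₂(0.08) = 0.2915
−0.16·log₂(0.16) = 0.4230
−0.12·log₂(0.12) = 0.3671
−0.09·log₂(0.09) = 0.3127
−0.23·log₂(0.23) = 0.4877
−0.32·log₂(0.32) = 0.5260
Sum ≈ 2.4079 → 2.4079 bits.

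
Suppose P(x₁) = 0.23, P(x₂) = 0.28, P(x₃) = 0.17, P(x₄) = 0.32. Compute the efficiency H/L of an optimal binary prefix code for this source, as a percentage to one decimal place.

Entropy H = −Σ p log₂ p ≈ 1.9625 bits.
Huffman merges: 17/100+23/100→2/5; 7/25+8/25→3/5; 2/5+3/5→1. L = 2 ≈ 2.0000.
Efficiency = H/L = 1.9625/2.0000 = 98.1%.

98.1%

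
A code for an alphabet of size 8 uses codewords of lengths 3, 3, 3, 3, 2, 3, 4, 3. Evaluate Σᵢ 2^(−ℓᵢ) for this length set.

1.0625

With common denominator 2^4 = 16: Σ 2^(−ℓᵢ) = 2/16 + 2/16 + 2/16 + 2/16 + 4/16 + 2/16 + 1/16 + 2/16 = 17/16 = 1.0625.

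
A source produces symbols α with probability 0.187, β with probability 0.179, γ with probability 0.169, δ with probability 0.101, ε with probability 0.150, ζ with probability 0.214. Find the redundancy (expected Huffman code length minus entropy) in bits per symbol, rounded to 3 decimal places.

Entropy H = −Σ p log₂ p ≈ 2.5507 bits.
Huffman merges: 101/1000+3/20→251/1000; 169/1000+179/1000→87/250; 187/1000+107/500→401/1000; 251/1000+87/250→599/1000; 401/1000+599/1000→1. L = 2599/1000 ≈ 2.5990.
L − H = 2.5990 − 2.5507 = 0.048 bits.

0.048 bits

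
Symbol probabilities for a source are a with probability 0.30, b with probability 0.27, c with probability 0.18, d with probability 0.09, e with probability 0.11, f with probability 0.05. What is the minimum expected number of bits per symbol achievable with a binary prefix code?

Repeatedly combine the two least-probable nodes; the expected code length is the sum of the merged weights.
merge 1/20 + 9/100 → 7/50
merge 11/100 + 7/50 → 1/4
merge 9/50 + 1/4 → 43/100
merge 27/100 + 3/10 → 57/100
merge 43/100 + 57/100 → 1
L = 7/50 + 1/4 + 43/100 + 57/100 + 1 = 239/100 = 2.39 bits/symbol.

2.39 bits/symbol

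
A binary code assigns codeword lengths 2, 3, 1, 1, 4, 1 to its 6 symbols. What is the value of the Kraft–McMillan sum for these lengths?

1.9375

With common denominator 2^4 = 16: Σ 2^(−ℓᵢ) = 4/16 + 2/16 + 8/16 + 8/16 + 1/16 + 8/16 = 31/16 = 1.9375.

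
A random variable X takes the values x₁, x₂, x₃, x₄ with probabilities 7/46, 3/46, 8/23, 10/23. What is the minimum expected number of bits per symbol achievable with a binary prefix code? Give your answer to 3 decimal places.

Repeatedly combine the two least-probable nodes; the expected code length is the sum of the merged weights.
merge 3/46 + 7/46 → 5/23
merge 5/23 + 8/23 → 13/23
merge 10/23 + 13/23 → 1
L = 5/23 + 13/23 + 1 = 41/23 ≈ 1.783 bits/symbol.

1.783 bits/symbol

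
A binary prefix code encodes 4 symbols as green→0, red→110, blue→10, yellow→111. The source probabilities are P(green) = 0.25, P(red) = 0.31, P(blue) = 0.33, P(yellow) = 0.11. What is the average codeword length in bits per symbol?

2.17 bits/symbol

L̄ = Σ pᵢ·ℓᵢ = 0.25·1 + 0.31·3 + 0.33·2 + 0.11·3 = 2.17 bits/symbol.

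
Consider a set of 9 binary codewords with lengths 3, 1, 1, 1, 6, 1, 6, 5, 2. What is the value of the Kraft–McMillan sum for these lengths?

2.4375

With common denominator 2^6 = 64: Σ 2^(−ℓᵢ) = 8/64 + 32/64 + 32/64 + 32/64 + 1/64 + 32/64 + 1/64 + 2/64 + 16/64 = 156/64 = 2.4375.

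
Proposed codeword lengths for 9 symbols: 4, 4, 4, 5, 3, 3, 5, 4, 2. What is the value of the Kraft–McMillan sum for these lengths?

0.8125

With common denominator 2^5 = 32: Σ 2^(−ℓᵢ) = 2/32 + 2/32 + 2/32 + 1/32 + 4/32 + 4/32 + 1/32 + 2/32 + 8/32 = 26/32 = 0.8125.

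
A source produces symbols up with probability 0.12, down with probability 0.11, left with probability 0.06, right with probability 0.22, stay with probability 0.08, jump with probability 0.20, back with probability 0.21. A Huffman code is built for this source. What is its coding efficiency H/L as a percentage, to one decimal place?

Entropy H = −Σ p log₂ p ≈ 2.6702 bits.
Huffman merges: 3/50+2/25→7/50; 11/100+3/25→23/100; 7/50+1/5→17/50; 21/100+11/50→43/100; 23/100+17/50→57/100; 43/100+57/100→1. L = 271/100 ≈ 2.7100.
Efficiency = H/L = 2.6702/2.7100 = 98.5%.

98.5%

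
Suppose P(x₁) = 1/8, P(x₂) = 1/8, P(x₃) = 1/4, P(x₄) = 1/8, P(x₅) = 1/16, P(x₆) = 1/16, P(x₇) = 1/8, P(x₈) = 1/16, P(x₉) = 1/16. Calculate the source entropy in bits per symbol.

3 bits

Each probability is a power of 1/2, so log₂(1/p) is an integer.
H = Σ p·log₂(1/p) = 1/8·3 + 1/8·3 + 1/4·2 + 1/8·3 + 1/16·4 + 1/16·4 + 1/8·3 + 1/16·4 + 1/16·4 = 3 bits.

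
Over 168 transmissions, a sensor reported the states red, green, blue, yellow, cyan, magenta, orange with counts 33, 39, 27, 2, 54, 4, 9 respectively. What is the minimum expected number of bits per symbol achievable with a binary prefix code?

2.375 bits/symbol

Probabilities are the counts divided by 168.
Repeatedly combine the two least-probable nodes; the expected code length is the sum of the merged weights.
merge 1/84 + 1/42 → 1/28
merge 1/28 + 3/56 → 5/56
merge 5/56 + 9/56 → 1/4
merge 11/56 + 13/56 → 3/7
merge 1/4 + 9/28 → 4/7
merge 3/7 + 4/7 → 1
L = 1/28 + 5/56 + 1/4 + 3/7 + 4/7 + 1 = 19/8 = 2.375 bits/symbol.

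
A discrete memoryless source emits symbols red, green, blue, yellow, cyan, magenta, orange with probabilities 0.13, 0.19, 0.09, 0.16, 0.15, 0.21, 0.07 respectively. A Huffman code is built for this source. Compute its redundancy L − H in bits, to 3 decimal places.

0.035 bits

Entropy H = −Σ p log₂ p ≈ 2.7255 bits.
Huffman merges: 7/100+9/100→4/25; 13/100+3/20→7/25; 4/25+4/25→8/25; 19/100+21/100→2/5; 7/25+8/25→3/5; 2/5+3/5→1. L = 69/25 ≈ 2.7600.
L − H = 2.7600 − 2.7255 = 0.035 bits.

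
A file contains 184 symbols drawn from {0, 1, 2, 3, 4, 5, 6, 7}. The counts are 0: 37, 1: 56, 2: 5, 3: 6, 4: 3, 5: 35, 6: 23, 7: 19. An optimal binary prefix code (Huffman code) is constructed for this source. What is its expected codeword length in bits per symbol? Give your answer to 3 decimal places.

Probabilities are the counts divided by 184.
Repeatedly combine the two least-probable nodes; the expected code length is the sum of the merged weights.
merge 3/184 + 5/184 → 1/23
merge 3/92 + 1/23 → 7/92
merge 7/92 + 19/184 → 33/184
merge 1/8 + 33/184 → 7/23
merge 35/184 + 37/184 → 9/23
merge 7/23 + 7/23 → 14/23
merge 9/23 + 14/23 → 1
L = 1/23 + 7/92 + 33/184 + 7/23 + 9/23 + 14/23 + 1 = 479/184 ≈ 2.603 bits/symbol.

2.603 bits/symbol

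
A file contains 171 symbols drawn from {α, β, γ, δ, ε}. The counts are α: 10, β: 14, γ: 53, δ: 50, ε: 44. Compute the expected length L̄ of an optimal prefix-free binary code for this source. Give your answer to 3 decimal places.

Probabilities are the counts divided by 171.
Repeatedly combine the two least-probable nodes; the expected code length is the sum of the merged weights.
merge 10/171 + 14/171 → 8/57
merge 8/57 + 44/171 → 68/171
merge 50/171 + 53/171 → 103/171
merge 68/171 + 103/171 → 1
L = 8/57 + 68/171 + 103/171 + 1 = 122/57 ≈ 2.140 bits/symbol.

2.140 bits/symbol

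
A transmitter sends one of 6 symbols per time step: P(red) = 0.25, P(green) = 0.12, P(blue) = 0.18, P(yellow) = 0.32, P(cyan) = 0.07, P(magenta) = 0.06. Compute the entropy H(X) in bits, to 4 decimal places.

H = −Σ pᵢ log₂ pᵢ.
−0.25·log₂(0.25) = 0.5000
−0.12·log₂(0.12) = 0.3671
−0.18·log₂(0.18) = 0.4453
−0.32·log₂(0.32) = 0.5260
−0.07·log₂(0.07) = 0.2686
−0.06·log₂(0.06) = 0.2435
Sum ≈ 2.3505 → 2.3505 bits.

2.3505 bits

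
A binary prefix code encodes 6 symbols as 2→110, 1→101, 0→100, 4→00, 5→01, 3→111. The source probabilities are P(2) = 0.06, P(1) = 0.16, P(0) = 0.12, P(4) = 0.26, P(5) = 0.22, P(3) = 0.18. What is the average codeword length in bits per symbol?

L̄ = Σ pᵢ·ℓᵢ = 0.06·3 + 0.16·3 + 0.12·3 + 0.26·2 + 0.22·2 + 0.18·3 = 2.52 bits/symbol.

2.52 bits/symbol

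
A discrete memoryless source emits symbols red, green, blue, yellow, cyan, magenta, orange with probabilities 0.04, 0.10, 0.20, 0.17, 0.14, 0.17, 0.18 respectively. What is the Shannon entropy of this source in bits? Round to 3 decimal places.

2.694 bits

H = −Σ pᵢ log₂ pᵢ.
−0.04·log₂(0.04) = 0.1858
−0.10·log₂(0.10) = 0.3322
−0.20·log₂(0.20) = 0.4644
−0.17·log₂(0.17) = 0.4346
−0.14·log₂(0.14) = 0.3971
−0.17·log₂(0.17) = 0.4346
−0.18·log₂(0.18) = 0.4453
Sum ≈ 2.6939 → 2.694 bits.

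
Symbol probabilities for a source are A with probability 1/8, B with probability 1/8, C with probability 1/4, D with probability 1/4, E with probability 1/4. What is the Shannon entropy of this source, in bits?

Each probability is a power of 1/2, so log₂(1/p) is an integer.
H = Σ p·log₂(1/p) = 1/8·3 + 1/8·3 + 1/4·2 + 1/4·2 + 1/4·2 = 2.25 bits.

2.25 bits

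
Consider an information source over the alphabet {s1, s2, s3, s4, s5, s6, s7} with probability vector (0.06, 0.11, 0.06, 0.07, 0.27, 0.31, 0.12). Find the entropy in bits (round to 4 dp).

H = −Σ pᵢ log₂ pᵢ.
−0.06·log₂(0.06) = 0.2435
−0.11·log₂(0.11) = 0.3503
−0.06·log₂(0.06) = 0.2435
−0.07·log₂(0.07) = 0.2686
−0.27·log₂(0.27) = 0.5100
−0.31·log₂(0.31) = 0.5238
−0.12·log₂(0.12) = 0.3671
Sum ≈ 2.5068 → 2.5068 bits.

2.5068 bits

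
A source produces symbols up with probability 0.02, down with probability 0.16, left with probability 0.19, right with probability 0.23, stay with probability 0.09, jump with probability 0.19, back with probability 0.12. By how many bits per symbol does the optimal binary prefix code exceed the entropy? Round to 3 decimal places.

Entropy H = −Σ p log₂ p ≈ 2.6137 bits.
Huffman merges: 1/50+9/100→11/100; 11/100+3/25→23/100; 4/25+19/100→7/20; 19/100+23/100→21/50; 23/100+7/20→29/50; 21/50+29/50→1. L = 269/100 ≈ 2.6900.
L − H = 2.6900 − 2.6137 = 0.076 bits.

0.076 bits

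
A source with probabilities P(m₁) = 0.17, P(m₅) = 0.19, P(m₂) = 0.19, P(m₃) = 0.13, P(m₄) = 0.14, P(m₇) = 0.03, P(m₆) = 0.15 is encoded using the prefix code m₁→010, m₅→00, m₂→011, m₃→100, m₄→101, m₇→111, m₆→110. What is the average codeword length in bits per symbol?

2.81 bits/symbol

L̄ = Σ pᵢ·ℓᵢ = 0.17·3 + 0.19·2 + 0.19·3 + 0.13·3 + 0.14·3 + 0.03·3 + 0.15·3 = 2.81 bits/symbol.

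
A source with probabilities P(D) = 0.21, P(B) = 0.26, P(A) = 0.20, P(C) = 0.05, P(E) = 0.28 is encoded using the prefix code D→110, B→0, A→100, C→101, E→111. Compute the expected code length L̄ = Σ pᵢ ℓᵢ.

L̄ = Σ pᵢ·ℓᵢ = 0.21·3 + 0.26·1 + 0.20·3 + 0.05·3 + 0.28·3 = 2.48 bits/symbol.

2.48 bits/symbol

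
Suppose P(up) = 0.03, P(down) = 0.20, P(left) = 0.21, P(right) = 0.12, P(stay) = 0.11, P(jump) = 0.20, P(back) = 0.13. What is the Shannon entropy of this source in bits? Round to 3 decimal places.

H = −Σ pᵢ log₂ pᵢ.
−0.03·log₂(0.03) = 0.1518
−0.20·log₂(0.20) = 0.4644
−0.21·log₂(0.21) = 0.4728
−0.12·log₂(0.12) = 0.3671
−0.11·log₂(0.11) = 0.3503
−0.20·log₂(0.20) = 0.4644
−0.13·log₂(0.13) = 0.3826
Sum ≈ 2.6534 → 2.653 bits.

2.653 bits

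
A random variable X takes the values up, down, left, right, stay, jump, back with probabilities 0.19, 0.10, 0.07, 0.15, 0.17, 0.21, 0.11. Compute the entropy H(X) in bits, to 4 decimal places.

H = −Σ pᵢ log₂ pᵢ.
−0.19·log₂(0.19) = 0.4552
−0.10·log₂(0.10) = 0.3322
−0.07·log₂(0.07) = 0.2686
−0.15·log₂(0.15) = 0.4105
−0.17·log₂(0.17) = 0.4346
−0.21·log₂(0.21) = 0.4728
−0.11·log₂(0.11) = 0.3503
Sum ≈ 2.7242 → 2.7242 bits.

2.7242 bits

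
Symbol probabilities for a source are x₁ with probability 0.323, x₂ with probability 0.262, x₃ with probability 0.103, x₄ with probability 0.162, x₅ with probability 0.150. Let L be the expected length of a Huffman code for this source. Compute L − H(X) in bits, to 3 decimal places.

0.046 bits

Entropy H = −Σ p log₂ p ≈ 2.2066 bits.
Huffman merges: 103/1000+3/20→253/1000; 81/500+253/1000→83/200; 131/500+323/1000→117/200; 83/200+117/200→1. L = 2253/1000 ≈ 2.2530.
L − H = 2.2530 − 2.2066 = 0.046 bits.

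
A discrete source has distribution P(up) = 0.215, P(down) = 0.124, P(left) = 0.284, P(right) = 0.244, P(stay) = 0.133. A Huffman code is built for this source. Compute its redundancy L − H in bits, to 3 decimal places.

0.007 bits

Entropy H = −Σ p log₂ p ≈ 2.2496 bits.
Huffman merges: 31/250+133/1000→257/1000; 43/200+61/250→459/1000; 257/1000+71/250→541/1000; 459/1000+541/1000→1. L = 2257/1000 ≈ 2.2570.
L − H = 2.2570 − 2.2496 = 0.007 bits.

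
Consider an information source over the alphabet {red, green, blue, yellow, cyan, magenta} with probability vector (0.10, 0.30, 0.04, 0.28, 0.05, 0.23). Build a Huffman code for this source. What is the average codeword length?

Repeatedly combine the two least-probable nodes; the expected code length is the sum of the merged weights.
merge 1/25 + 1/20 → 9/100
merge 9/100 + 1/10 → 19/100
merge 19/100 + 23/100 → 21/50
merge 7/25 + 3/10 → 29/50
merge 21/50 + 29/50 → 1
L = 9/100 + 19/100 + 21/50 + 29/50 + 1 = 57/25 = 2.28 bits/symbol.

2.28 bits/symbol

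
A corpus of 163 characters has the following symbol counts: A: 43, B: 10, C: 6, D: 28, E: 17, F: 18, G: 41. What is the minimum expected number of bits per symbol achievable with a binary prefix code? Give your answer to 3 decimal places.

2.583 bits/symbol

Probabilities are the counts divided by 163.
Repeatedly combine the two least-probable nodes; the expected code length is the sum of the merged weights.
merge 6/163 + 10/163 → 16/163
merge 16/163 + 17/163 → 33/163
merge 18/163 + 28/163 → 46/163
merge 33/163 + 41/163 → 74/163
merge 43/163 + 46/163 → 89/163
merge 74/163 + 89/163 → 1
L = 16/163 + 33/163 + 46/163 + 74/163 + 89/163 + 1 = 421/163 ≈ 2.583 bits/symbol.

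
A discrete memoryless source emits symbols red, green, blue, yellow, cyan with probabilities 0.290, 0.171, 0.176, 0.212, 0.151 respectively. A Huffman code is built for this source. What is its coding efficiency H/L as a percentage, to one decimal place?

98.2%

Entropy H = −Σ p log₂ p ≈ 2.2810 bits.
Huffman merges: 151/1000+171/1000→161/500; 22/125+53/250→97/250; 29/100+161/500→153/250; 97/250+153/250→1. L = 1161/500 ≈ 2.3220.
Efficiency = H/L = 2.2810/2.3220 = 98.2%.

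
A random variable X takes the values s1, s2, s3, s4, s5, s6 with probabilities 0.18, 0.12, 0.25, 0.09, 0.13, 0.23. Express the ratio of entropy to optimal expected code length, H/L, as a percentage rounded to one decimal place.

Entropy H = −Σ p log₂ p ≈ 2.4953 bits.
Huffman merges: 9/100+3/25→21/100; 13/100+9/50→31/100; 21/100+23/100→11/25; 1/4+31/100→14/25; 11/25+14/25→1. L = 63/25 ≈ 2.5200.
Efficiency = H/L = 2.4953/2.5200 = 99.0%.

99.0%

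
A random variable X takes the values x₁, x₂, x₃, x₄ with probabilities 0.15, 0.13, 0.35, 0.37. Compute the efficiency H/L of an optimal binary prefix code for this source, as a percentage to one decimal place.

97.1%

Entropy H = −Σ p log₂ p ≈ 1.8540 bits.
Huffman merges: 13/100+3/20→7/25; 7/25+7/20→63/100; 37/100+63/100→1. L = 191/100 ≈ 1.9100.
Efficiency = H/L = 1.8540/1.9100 = 97.1%.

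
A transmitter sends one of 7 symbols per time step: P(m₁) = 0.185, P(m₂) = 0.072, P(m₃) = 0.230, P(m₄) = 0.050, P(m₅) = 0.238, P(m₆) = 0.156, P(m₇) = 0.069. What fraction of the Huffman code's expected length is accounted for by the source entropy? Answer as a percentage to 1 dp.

Entropy H = −Σ p log₂ p ≈ 2.6046 bits.
Huffman merges: 1/20+69/1000→119/1000; 9/125+119/1000→191/1000; 39/250+37/200→341/1000; 191/1000+23/100→421/1000; 119/500+341/1000→579/1000; 421/1000+579/1000→1. L = 2651/1000 ≈ 2.6510.
Efficiency = H/L = 2.6046/2.6510 = 98.3%.

98.3%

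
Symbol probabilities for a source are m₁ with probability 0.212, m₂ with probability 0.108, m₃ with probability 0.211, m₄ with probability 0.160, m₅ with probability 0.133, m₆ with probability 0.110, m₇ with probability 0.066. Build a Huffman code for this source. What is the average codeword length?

Repeatedly combine the two least-probable nodes; the expected code length is the sum of the merged weights.
merge 33/500 + 27/250 → 87/500
merge 11/100 + 133/1000 → 243/1000
merge 4/25 + 87/500 → 167/500
merge 211/1000 + 53/250 → 423/1000
merge 243/1000 + 167/500 → 577/1000
merge 423/1000 + 577/1000 → 1
L = 87/500 + 243/1000 + 167/500 + 423/1000 + 577/1000 + 1 = 2751/1000 = 2.751 bits/symbol.

2.751 bits/symbol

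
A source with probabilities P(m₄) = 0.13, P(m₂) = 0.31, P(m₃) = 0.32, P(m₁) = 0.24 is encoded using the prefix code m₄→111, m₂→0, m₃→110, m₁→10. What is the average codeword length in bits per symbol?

L̄ = Σ pᵢ·ℓᵢ = 0.13·3 + 0.31·1 + 0.32·3 + 0.24·2 = 2.14 bits/symbol.

2.14 bits/symbol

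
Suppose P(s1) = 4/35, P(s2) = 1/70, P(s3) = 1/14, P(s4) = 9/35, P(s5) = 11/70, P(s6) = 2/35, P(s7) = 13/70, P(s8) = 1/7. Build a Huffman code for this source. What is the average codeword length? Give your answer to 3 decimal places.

Repeatedly combine the two least-probable nodes; the expected code length is the sum of the merged weights.
merge 1/70 + 2/35 → 1/14
merge 1/14 + 1/14 → 1/7
merge 4/35 + 1/7 → 9/35
merge 1/7 + 11/70 → 3/10
merge 13/70 + 9/35 → 31/70
merge 9/35 + 3/10 → 39/70
merge 31/70 + 39/70 → 1
L = 1/14 + 1/7 + 9/35 + 3/10 + 31/70 + 39/70 + 1 = 97/35 ≈ 2.771 bits/symbol.

2.771 bits/symbol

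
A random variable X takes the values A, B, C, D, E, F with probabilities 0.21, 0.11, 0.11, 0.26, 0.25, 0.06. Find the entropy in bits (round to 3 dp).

2.422 bits

H = −Σ pᵢ log₂ pᵢ.
−0.21·log₂(0.21) = 0.4728
−0.11·log₂(0.11) = 0.3503
−0.11·log₂(0.11) = 0.3503
−0.26·log₂(0.26) = 0.5053
−0.25·log₂(0.25) = 0.5000
−0.06·log₂(0.06) = 0.2435
Sum ≈ 2.4222 → 2.422 bits.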